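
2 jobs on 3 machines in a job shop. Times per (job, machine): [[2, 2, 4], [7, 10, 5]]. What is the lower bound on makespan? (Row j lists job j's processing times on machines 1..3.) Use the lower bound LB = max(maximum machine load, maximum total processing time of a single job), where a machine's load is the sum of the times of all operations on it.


Machine loads:
  Machine 1: 2 + 7 = 9
  Machine 2: 2 + 10 = 12
  Machine 3: 4 + 5 = 9
Max machine load = 12
Job totals:
  Job 1: 8
  Job 2: 22
Max job total = 22
Lower bound = max(12, 22) = 22

22


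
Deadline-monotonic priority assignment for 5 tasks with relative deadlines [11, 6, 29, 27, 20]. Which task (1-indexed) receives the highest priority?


Sort tasks by relative deadline (ascending):
  Task 2: deadline = 6
  Task 1: deadline = 11
  Task 5: deadline = 20
  Task 4: deadline = 27
  Task 3: deadline = 29
Priority order (highest first): [2, 1, 5, 4, 3]
Highest priority task = 2

2


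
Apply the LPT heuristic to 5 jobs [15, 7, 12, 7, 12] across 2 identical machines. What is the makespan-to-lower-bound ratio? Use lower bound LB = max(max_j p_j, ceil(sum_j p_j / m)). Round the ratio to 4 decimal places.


LPT order: [15, 12, 12, 7, 7]
Machine loads after assignment: [29, 24]
LPT makespan = 29
Lower bound = max(max_job, ceil(total/2)) = max(15, 27) = 27
Ratio = 29 / 27 = 1.0741

1.0741


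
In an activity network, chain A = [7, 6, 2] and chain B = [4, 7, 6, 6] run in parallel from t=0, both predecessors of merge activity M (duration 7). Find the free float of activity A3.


ES(A3) = sum of predecessors on chain A = 13
EF(A3) = ES + duration = 13 + 2 = 15
Successor of A3 is M. ES(M) = max(sum(A), sum(B)) = max(15, 23) = 23
Free float = ES(successor) - EF(current) = 23 - 15 = 8

8


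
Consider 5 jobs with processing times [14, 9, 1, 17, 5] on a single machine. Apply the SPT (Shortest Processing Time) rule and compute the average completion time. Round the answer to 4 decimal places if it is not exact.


Sort jobs by processing time (SPT order): [1, 5, 9, 14, 17]
Compute completion times sequentially:
  Job 1: processing = 1, completes at 1
  Job 2: processing = 5, completes at 6
  Job 3: processing = 9, completes at 15
  Job 4: processing = 14, completes at 29
  Job 5: processing = 17, completes at 46
Sum of completion times = 97
Average completion time = 97/5 = 19.4

19.4


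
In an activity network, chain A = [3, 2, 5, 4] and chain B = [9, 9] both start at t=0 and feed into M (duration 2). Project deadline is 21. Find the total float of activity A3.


Forward pass: ES(A3) = sum of predecessors on chain A = 5
EF = ES + duration = 5 + 5 = 10
Backward pass: LF(M) = deadline = 21; LS(M) = 21 - 2 = 19
LF(A3) = LS(M) - sum(successors on chain A) = 19 - 4 = 15
LS = LF - duration = 15 - 5 = 10
Total float = LS - ES = 10 - 5 = 5

5


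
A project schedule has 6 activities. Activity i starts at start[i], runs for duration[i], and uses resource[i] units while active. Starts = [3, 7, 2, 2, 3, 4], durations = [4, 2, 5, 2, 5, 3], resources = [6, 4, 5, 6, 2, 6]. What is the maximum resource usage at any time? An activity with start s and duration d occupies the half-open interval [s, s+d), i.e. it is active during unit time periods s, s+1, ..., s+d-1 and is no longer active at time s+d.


Each activity i is active on [start_i, start_i + duration_i).
Compute total resource usage per time slot:
  t=0: active resources = [], total = 0
  t=1: active resources = [], total = 0
  t=2: active resources = [5, 6], total = 11
  t=3: active resources = [6, 5, 6, 2], total = 19
  t=4: active resources = [6, 5, 2, 6], total = 19
  t=5: active resources = [6, 5, 2, 6], total = 19
  t=6: active resources = [6, 5, 2, 6], total = 19
  t=7: active resources = [4, 2], total = 6
  t=8: active resources = [4], total = 4
Peak resource demand = 19

19


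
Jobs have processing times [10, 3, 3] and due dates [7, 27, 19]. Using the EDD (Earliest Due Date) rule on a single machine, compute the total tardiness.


Sort by due date (EDD order): [(10, 7), (3, 19), (3, 27)]
Compute completion times and tardiness:
  Job 1: p=10, d=7, C=10, tardiness=max(0,10-7)=3
  Job 2: p=3, d=19, C=13, tardiness=max(0,13-19)=0
  Job 3: p=3, d=27, C=16, tardiness=max(0,16-27)=0
Total tardiness = 3

3


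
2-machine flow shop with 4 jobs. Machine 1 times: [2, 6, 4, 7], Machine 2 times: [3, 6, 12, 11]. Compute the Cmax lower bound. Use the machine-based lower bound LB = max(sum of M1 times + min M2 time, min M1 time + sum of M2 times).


LB1 = sum(M1 times) + min(M2 times) = 19 + 3 = 22
LB2 = min(M1 times) + sum(M2 times) = 2 + 32 = 34
Lower bound = max(LB1, LB2) = max(22, 34) = 34

34


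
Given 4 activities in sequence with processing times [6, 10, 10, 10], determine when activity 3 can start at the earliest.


Activity 3 starts after activities 1 through 2 complete.
Predecessor durations: [6, 10]
ES = 6 + 10 = 16

16


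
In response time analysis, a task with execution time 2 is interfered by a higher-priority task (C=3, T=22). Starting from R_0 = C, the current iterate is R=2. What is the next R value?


R_next = C + ceil(R_prev / T_hp) * C_hp
ceil(2 / 22) = ceil(0.0909) = 1
Interference = 1 * 3 = 3
R_next = 2 + 3 = 5

5


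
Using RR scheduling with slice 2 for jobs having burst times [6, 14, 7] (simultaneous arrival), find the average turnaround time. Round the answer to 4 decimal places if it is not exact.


Time quantum = 2
Execution trace:
  J1 runs 2 units, time = 2
  J2 runs 2 units, time = 4
  J3 runs 2 units, time = 6
  J1 runs 2 units, time = 8
  J2 runs 2 units, time = 10
  J3 runs 2 units, time = 12
  J1 runs 2 units, time = 14
  J2 runs 2 units, time = 16
  J3 runs 2 units, time = 18
  J2 runs 2 units, time = 20
  J3 runs 1 units, time = 21
  J2 runs 2 units, time = 23
  J2 runs 2 units, time = 25
  J2 runs 2 units, time = 27
Finish times: [14, 27, 21]
Average turnaround = 62/3 = 20.6667

20.6667


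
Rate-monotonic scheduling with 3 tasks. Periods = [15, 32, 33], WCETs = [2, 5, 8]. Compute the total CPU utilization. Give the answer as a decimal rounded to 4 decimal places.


Compute individual utilizations (exact fractions):
  Task 1: C/T = 2/15 (approx. 0.1333)
  Task 2: C/T = 5/32 (approx. 0.1563)
  Task 3: C/T = 8/33 (approx. 0.2424)
Total utilization U = 2/15 + 5/32 + 8/33 = 2809/5280
Rounded to 4 decimal places: U = 0.5320
RM (Liu & Layland) bound for 3 tasks = 0.779763; compare with U = 2809/5280 (approx. 0.532008)
U <= bound, so schedulable by RM sufficient condition.

0.5320


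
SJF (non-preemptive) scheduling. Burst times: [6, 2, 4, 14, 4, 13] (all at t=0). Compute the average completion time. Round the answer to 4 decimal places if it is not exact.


SJF order (ascending): [2, 4, 4, 6, 13, 14]
Completion times:
  Job 1: burst=2, C=2
  Job 2: burst=4, C=6
  Job 3: burst=4, C=10
  Job 4: burst=6, C=16
  Job 5: burst=13, C=29
  Job 6: burst=14, C=43
Average completion = 106/6 = 17.6667

17.6667


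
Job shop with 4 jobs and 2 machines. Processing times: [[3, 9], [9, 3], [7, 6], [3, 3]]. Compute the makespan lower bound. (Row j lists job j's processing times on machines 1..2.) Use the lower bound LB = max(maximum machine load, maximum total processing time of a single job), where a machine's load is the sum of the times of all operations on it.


Machine loads:
  Machine 1: 3 + 9 + 7 + 3 = 22
  Machine 2: 9 + 3 + 6 + 3 = 21
Max machine load = 22
Job totals:
  Job 1: 12
  Job 2: 12
  Job 3: 13
  Job 4: 6
Max job total = 13
Lower bound = max(22, 13) = 22

22


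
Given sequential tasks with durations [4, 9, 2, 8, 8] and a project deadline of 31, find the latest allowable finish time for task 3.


LF(activity 3) = deadline - sum of successor durations
Successors: activities 4 through 5 with durations [8, 8]
Sum of successor durations = 16
LF = 31 - 16 = 15

15


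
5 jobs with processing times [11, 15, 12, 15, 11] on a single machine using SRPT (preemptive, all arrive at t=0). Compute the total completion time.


Since all jobs arrive at t=0, SRPT equals SPT ordering.
SPT order: [11, 11, 12, 15, 15]
Completion times:
  Job 1: p=11, C=11
  Job 2: p=11, C=22
  Job 3: p=12, C=34
  Job 4: p=15, C=49
  Job 5: p=15, C=64
Total completion time = 11 + 22 + 34 + 49 + 64 = 180

180


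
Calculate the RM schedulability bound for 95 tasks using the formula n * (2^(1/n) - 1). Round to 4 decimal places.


Compute 2^(1/95) = 1.0073229689
Subtract 1: 1.0073229689 - 1 = 0.0073229689
Multiply by n: 95 * 0.0073229689 = 0.6956820455
Round to 4 dp: 0.6957

0.6957


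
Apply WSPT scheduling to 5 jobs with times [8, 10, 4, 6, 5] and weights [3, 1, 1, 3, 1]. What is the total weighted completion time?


Compute p/w ratios and sort ascending (WSPT): [(6, 3), (8, 3), (4, 1), (5, 1), (10, 1)]
Compute weighted completion times:
  Job (p=6,w=3): C=6, w*C=3*6=18
  Job (p=8,w=3): C=14, w*C=3*14=42
  Job (p=4,w=1): C=18, w*C=1*18=18
  Job (p=5,w=1): C=23, w*C=1*23=23
  Job (p=10,w=1): C=33, w*C=1*33=33
Total weighted completion time = 134

134


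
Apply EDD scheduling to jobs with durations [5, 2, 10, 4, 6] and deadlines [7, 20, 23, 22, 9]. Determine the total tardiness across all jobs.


Sort by due date (EDD order): [(5, 7), (6, 9), (2, 20), (4, 22), (10, 23)]
Compute completion times and tardiness:
  Job 1: p=5, d=7, C=5, tardiness=max(0,5-7)=0
  Job 2: p=6, d=9, C=11, tardiness=max(0,11-9)=2
  Job 3: p=2, d=20, C=13, tardiness=max(0,13-20)=0
  Job 4: p=4, d=22, C=17, tardiness=max(0,17-22)=0
  Job 5: p=10, d=23, C=27, tardiness=max(0,27-23)=4
Total tardiness = 6

6


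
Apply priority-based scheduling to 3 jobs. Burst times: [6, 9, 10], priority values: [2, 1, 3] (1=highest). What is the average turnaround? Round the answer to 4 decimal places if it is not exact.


Sort by priority (ascending = highest first):
Order: [(1, 9), (2, 6), (3, 10)]
Completion times:
  Priority 1, burst=9, C=9
  Priority 2, burst=6, C=15
  Priority 3, burst=10, C=25
Average turnaround = 49/3 = 16.3333

16.3333


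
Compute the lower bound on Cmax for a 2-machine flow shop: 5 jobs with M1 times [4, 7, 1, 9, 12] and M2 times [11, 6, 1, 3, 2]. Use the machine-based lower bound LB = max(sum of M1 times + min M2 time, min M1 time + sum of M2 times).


LB1 = sum(M1 times) + min(M2 times) = 33 + 1 = 34
LB2 = min(M1 times) + sum(M2 times) = 1 + 23 = 24
Lower bound = max(LB1, LB2) = max(34, 24) = 34

34


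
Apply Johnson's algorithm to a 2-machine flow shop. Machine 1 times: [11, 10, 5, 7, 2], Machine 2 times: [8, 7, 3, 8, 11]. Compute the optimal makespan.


Apply Johnson's rule:
  Group 1 (a <= b): [(5, 2, 11), (4, 7, 8)]
  Group 2 (a > b): [(1, 11, 8), (2, 10, 7), (3, 5, 3)]
Optimal job order: [5, 4, 1, 2, 3]
Schedule:
  Job 5: M1 done at 2, M2 done at 13
  Job 4: M1 done at 9, M2 done at 21
  Job 1: M1 done at 20, M2 done at 29
  Job 2: M1 done at 30, M2 done at 37
  Job 3: M1 done at 35, M2 done at 40
Makespan = 40

40


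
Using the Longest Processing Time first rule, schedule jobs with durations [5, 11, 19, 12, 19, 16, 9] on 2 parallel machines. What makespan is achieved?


Sort jobs in decreasing order (LPT): [19, 19, 16, 12, 11, 9, 5]
Assign each job to the least loaded machine:
  Machine 1: jobs [19, 16, 9], load = 44
  Machine 2: jobs [19, 12, 11, 5], load = 47
Makespan = max load = 47

47


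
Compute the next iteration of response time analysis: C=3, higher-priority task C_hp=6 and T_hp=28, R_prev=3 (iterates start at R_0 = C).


R_next = C + ceil(R_prev / T_hp) * C_hp
ceil(3 / 28) = ceil(0.1071) = 1
Interference = 1 * 6 = 6
R_next = 3 + 6 = 9

9


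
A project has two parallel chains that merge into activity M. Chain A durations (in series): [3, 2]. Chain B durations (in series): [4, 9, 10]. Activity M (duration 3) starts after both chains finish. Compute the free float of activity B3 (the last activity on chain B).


ES(B3) = sum of predecessors on chain B = 13
EF(B3) = ES + duration = 13 + 10 = 23
Successor of B3 is M. ES(M) = max(sum(A), sum(B)) = max(5, 23) = 23
Free float = ES(successor) - EF(current) = 23 - 23 = 0

0


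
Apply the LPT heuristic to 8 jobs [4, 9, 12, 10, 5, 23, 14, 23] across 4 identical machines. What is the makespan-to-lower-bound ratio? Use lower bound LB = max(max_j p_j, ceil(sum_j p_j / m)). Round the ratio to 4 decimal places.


LPT order: [23, 23, 14, 12, 10, 9, 5, 4]
Machine loads after assignment: [27, 23, 23, 27]
LPT makespan = 27
Lower bound = max(max_job, ceil(total/4)) = max(23, 25) = 25
Ratio = 27 / 25 = 1.08

1.08


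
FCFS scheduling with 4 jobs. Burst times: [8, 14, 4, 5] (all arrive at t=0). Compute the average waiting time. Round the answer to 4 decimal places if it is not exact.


FCFS order (as given): [8, 14, 4, 5]
Waiting times:
  Job 1: wait = 0
  Job 2: wait = 8
  Job 3: wait = 22
  Job 4: wait = 26
Sum of waiting times = 56
Average waiting time = 56/4 = 14.0

14.0


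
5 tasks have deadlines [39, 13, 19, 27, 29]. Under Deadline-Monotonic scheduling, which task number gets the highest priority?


Sort tasks by relative deadline (ascending):
  Task 2: deadline = 13
  Task 3: deadline = 19
  Task 4: deadline = 27
  Task 5: deadline = 29
  Task 1: deadline = 39
Priority order (highest first): [2, 3, 4, 5, 1]
Highest priority task = 2

2


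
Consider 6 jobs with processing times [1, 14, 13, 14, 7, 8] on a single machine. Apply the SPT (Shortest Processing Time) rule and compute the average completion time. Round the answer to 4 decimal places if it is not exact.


Sort jobs by processing time (SPT order): [1, 7, 8, 13, 14, 14]
Compute completion times sequentially:
  Job 1: processing = 1, completes at 1
  Job 2: processing = 7, completes at 8
  Job 3: processing = 8, completes at 16
  Job 4: processing = 13, completes at 29
  Job 5: processing = 14, completes at 43
  Job 6: processing = 14, completes at 57
Sum of completion times = 154
Average completion time = 154/6 = 25.6667

25.6667


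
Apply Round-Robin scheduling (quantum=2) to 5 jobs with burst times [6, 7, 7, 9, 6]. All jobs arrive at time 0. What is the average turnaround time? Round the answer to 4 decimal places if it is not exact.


Time quantum = 2
Execution trace:
  J1 runs 2 units, time = 2
  J2 runs 2 units, time = 4
  J3 runs 2 units, time = 6
  J4 runs 2 units, time = 8
  J5 runs 2 units, time = 10
  J1 runs 2 units, time = 12
  J2 runs 2 units, time = 14
  J3 runs 2 units, time = 16
  J4 runs 2 units, time = 18
  J5 runs 2 units, time = 20
  J1 runs 2 units, time = 22
  J2 runs 2 units, time = 24
  J3 runs 2 units, time = 26
  J4 runs 2 units, time = 28
  J5 runs 2 units, time = 30
  J2 runs 1 units, time = 31
  J3 runs 1 units, time = 32
  J4 runs 2 units, time = 34
  J4 runs 1 units, time = 35
Finish times: [22, 31, 32, 35, 30]
Average turnaround = 150/5 = 30.0

30.0


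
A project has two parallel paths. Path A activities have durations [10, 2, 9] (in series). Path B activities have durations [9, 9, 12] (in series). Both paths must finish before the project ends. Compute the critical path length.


Path A total = 10 + 2 + 9 = 21
Path B total = 9 + 9 + 12 = 30
Critical path = longest path = max(21, 30) = 30

30


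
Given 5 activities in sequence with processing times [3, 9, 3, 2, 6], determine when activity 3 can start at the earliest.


Activity 3 starts after activities 1 through 2 complete.
Predecessor durations: [3, 9]
ES = 3 + 9 = 12

12


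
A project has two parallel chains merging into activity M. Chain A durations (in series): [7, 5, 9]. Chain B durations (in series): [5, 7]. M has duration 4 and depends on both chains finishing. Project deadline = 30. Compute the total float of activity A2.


Forward pass: ES(A2) = sum of predecessors on chain A = 7
EF = ES + duration = 7 + 5 = 12
Backward pass: LF(M) = deadline = 30; LS(M) = 30 - 4 = 26
LF(A2) = LS(M) - sum(successors on chain A) = 26 - 9 = 17
LS = LF - duration = 17 - 5 = 12
Total float = LS - ES = 12 - 7 = 5

5


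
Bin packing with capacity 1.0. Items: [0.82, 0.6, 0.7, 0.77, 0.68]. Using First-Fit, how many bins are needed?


Place items sequentially using First-Fit:
  Item 0.82 -> new Bin 1
  Item 0.6 -> new Bin 2
  Item 0.7 -> new Bin 3
  Item 0.77 -> new Bin 4
  Item 0.68 -> new Bin 5
Total bins used = 5

5


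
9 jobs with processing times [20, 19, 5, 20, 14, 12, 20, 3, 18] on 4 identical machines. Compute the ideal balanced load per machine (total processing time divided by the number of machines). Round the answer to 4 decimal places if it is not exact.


Total processing time = 20 + 19 + 5 + 20 + 14 + 12 + 20 + 3 + 18 = 131
Number of machines = 4
Ideal balanced load = 131 / 4 = 32.75

32.75


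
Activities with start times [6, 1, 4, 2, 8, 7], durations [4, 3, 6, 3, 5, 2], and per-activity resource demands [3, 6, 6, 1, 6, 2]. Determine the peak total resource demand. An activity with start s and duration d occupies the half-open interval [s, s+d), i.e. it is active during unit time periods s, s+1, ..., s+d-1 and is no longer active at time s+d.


Each activity i is active on [start_i, start_i + duration_i).
Compute total resource usage per time slot:
  t=0: active resources = [], total = 0
  t=1: active resources = [6], total = 6
  t=2: active resources = [6, 1], total = 7
  t=3: active resources = [6, 1], total = 7
  t=4: active resources = [6, 1], total = 7
  t=5: active resources = [6], total = 6
  t=6: active resources = [3, 6], total = 9
  t=7: active resources = [3, 6, 2], total = 11
  t=8: active resources = [3, 6, 6, 2], total = 17
  t=9: active resources = [3, 6, 6], total = 15
  t=10: active resources = [6], total = 6
  t=11: active resources = [6], total = 6
  t=12: active resources = [6], total = 6
Peak resource demand = 17

17


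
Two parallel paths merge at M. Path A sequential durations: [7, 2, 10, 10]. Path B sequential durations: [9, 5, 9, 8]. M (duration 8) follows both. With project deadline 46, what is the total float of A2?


Forward pass: ES(A2) = sum of predecessors on chain A = 7
EF = ES + duration = 7 + 2 = 9
Backward pass: LF(M) = deadline = 46; LS(M) = 46 - 8 = 38
LF(A2) = LS(M) - sum(successors on chain A) = 38 - 20 = 18
LS = LF - duration = 18 - 2 = 16
Total float = LS - ES = 16 - 7 = 9

9


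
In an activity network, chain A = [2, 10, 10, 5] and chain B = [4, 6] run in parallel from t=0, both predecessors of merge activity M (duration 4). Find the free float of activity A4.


ES(A4) = sum of predecessors on chain A = 22
EF(A4) = ES + duration = 22 + 5 = 27
Successor of A4 is M. ES(M) = max(sum(A), sum(B)) = max(27, 10) = 27
Free float = ES(successor) - EF(current) = 27 - 27 = 0

0


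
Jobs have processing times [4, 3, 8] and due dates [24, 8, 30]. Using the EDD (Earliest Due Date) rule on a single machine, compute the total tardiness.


Sort by due date (EDD order): [(3, 8), (4, 24), (8, 30)]
Compute completion times and tardiness:
  Job 1: p=3, d=8, C=3, tardiness=max(0,3-8)=0
  Job 2: p=4, d=24, C=7, tardiness=max(0,7-24)=0
  Job 3: p=8, d=30, C=15, tardiness=max(0,15-30)=0
Total tardiness = 0

0


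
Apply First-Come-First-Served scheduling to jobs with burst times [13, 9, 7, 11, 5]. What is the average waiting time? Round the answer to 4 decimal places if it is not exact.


FCFS order (as given): [13, 9, 7, 11, 5]
Waiting times:
  Job 1: wait = 0
  Job 2: wait = 13
  Job 3: wait = 22
  Job 4: wait = 29
  Job 5: wait = 40
Sum of waiting times = 104
Average waiting time = 104/5 = 20.8

20.8


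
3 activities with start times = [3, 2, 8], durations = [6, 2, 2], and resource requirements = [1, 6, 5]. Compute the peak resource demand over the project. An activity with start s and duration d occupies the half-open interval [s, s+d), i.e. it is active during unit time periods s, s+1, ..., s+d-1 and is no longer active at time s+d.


Each activity i is active on [start_i, start_i + duration_i).
Compute total resource usage per time slot:
  t=0: active resources = [], total = 0
  t=1: active resources = [], total = 0
  t=2: active resources = [6], total = 6
  t=3: active resources = [1, 6], total = 7
  t=4: active resources = [1], total = 1
  t=5: active resources = [1], total = 1
  t=6: active resources = [1], total = 1
  t=7: active resources = [1], total = 1
  t=8: active resources = [1, 5], total = 6
  t=9: active resources = [5], total = 5
Peak resource demand = 7

7


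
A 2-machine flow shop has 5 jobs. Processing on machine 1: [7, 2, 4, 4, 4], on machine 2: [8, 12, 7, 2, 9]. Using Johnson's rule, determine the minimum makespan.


Apply Johnson's rule:
  Group 1 (a <= b): [(2, 2, 12), (3, 4, 7), (5, 4, 9), (1, 7, 8)]
  Group 2 (a > b): [(4, 4, 2)]
Optimal job order: [2, 3, 5, 1, 4]
Schedule:
  Job 2: M1 done at 2, M2 done at 14
  Job 3: M1 done at 6, M2 done at 21
  Job 5: M1 done at 10, M2 done at 30
  Job 1: M1 done at 17, M2 done at 38
  Job 4: M1 done at 21, M2 done at 40
Makespan = 40

40


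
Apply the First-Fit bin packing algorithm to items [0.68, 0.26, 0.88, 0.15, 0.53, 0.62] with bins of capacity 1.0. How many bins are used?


Place items sequentially using First-Fit:
  Item 0.68 -> new Bin 1
  Item 0.26 -> Bin 1 (now 0.94)
  Item 0.88 -> new Bin 2
  Item 0.15 -> new Bin 3
  Item 0.53 -> Bin 3 (now 0.68)
  Item 0.62 -> new Bin 4
Total bins used = 4

4


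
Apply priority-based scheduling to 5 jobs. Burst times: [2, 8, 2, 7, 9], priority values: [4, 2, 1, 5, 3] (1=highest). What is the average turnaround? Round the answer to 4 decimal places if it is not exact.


Sort by priority (ascending = highest first):
Order: [(1, 2), (2, 8), (3, 9), (4, 2), (5, 7)]
Completion times:
  Priority 1, burst=2, C=2
  Priority 2, burst=8, C=10
  Priority 3, burst=9, C=19
  Priority 4, burst=2, C=21
  Priority 5, burst=7, C=28
Average turnaround = 80/5 = 16.0

16.0


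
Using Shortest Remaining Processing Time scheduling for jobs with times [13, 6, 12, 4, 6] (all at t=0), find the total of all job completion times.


Since all jobs arrive at t=0, SRPT equals SPT ordering.
SPT order: [4, 6, 6, 12, 13]
Completion times:
  Job 1: p=4, C=4
  Job 2: p=6, C=10
  Job 3: p=6, C=16
  Job 4: p=12, C=28
  Job 5: p=13, C=41
Total completion time = 4 + 10 + 16 + 28 + 41 = 99

99


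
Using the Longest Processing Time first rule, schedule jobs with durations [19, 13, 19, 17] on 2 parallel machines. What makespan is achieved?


Sort jobs in decreasing order (LPT): [19, 19, 17, 13]
Assign each job to the least loaded machine:
  Machine 1: jobs [19, 17], load = 36
  Machine 2: jobs [19, 13], load = 32
Makespan = max load = 36

36


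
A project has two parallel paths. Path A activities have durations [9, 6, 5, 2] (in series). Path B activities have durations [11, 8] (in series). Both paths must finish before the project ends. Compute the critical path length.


Path A total = 9 + 6 + 5 + 2 = 22
Path B total = 11 + 8 = 19
Critical path = longest path = max(22, 19) = 22

22


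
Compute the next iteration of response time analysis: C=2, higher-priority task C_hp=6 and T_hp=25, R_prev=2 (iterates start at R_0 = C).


R_next = C + ceil(R_prev / T_hp) * C_hp
ceil(2 / 25) = ceil(0.08) = 1
Interference = 1 * 6 = 6
R_next = 2 + 6 = 8

8


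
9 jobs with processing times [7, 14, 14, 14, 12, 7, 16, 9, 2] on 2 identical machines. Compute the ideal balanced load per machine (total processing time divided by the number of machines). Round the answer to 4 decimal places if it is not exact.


Total processing time = 7 + 14 + 14 + 14 + 12 + 7 + 16 + 9 + 2 = 95
Number of machines = 2
Ideal balanced load = 95 / 2 = 47.5

47.5


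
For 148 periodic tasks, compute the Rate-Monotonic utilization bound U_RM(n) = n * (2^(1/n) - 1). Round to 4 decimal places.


Compute 2^(1/148) = 1.0046944113
Subtract 1: 1.0046944113 - 1 = 0.0046944113
Multiply by n: 148 * 0.0046944113 = 0.6947728724
Round to 4 dp: 0.6948

0.6948


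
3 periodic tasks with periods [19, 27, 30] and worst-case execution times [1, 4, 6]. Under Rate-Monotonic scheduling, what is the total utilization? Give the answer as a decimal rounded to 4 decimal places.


Compute individual utilizations (exact fractions):
  Task 1: C/T = 1/19 (approx. 0.0526)
  Task 2: C/T = 4/27 (approx. 0.1481)
  Task 3: C/T = 6/30 = 1/5 (approx. 0.2)
Total utilization U = 1/19 + 4/27 + 1/5 = 1028/2565
Rounded to 4 decimal places: U = 0.4008
RM (Liu & Layland) bound for 3 tasks = 0.779763; compare with U = 1028/2565 (approx. 0.400780)
U <= bound, so schedulable by RM sufficient condition.

0.4008


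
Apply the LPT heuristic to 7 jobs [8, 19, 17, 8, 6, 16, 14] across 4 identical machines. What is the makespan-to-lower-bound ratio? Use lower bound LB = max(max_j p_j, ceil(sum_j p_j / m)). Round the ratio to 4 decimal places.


LPT order: [19, 17, 16, 14, 8, 8, 6]
Machine loads after assignment: [19, 23, 24, 22]
LPT makespan = 24
Lower bound = max(max_job, ceil(total/4)) = max(19, 22) = 22
Ratio = 24 / 22 = 1.0909

1.0909


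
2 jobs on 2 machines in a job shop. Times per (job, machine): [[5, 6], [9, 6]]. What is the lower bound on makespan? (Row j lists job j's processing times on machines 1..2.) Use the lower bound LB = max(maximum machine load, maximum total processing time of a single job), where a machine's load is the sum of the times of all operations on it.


Machine loads:
  Machine 1: 5 + 9 = 14
  Machine 2: 6 + 6 = 12
Max machine load = 14
Job totals:
  Job 1: 11
  Job 2: 15
Max job total = 15
Lower bound = max(14, 15) = 15

15


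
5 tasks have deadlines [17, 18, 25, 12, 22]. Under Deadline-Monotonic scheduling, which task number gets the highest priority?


Sort tasks by relative deadline (ascending):
  Task 4: deadline = 12
  Task 1: deadline = 17
  Task 2: deadline = 18
  Task 5: deadline = 22
  Task 3: deadline = 25
Priority order (highest first): [4, 1, 2, 5, 3]
Highest priority task = 4

4


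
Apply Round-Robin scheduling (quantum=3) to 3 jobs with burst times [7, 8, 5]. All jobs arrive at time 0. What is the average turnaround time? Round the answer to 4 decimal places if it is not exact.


Time quantum = 3
Execution trace:
  J1 runs 3 units, time = 3
  J2 runs 3 units, time = 6
  J3 runs 3 units, time = 9
  J1 runs 3 units, time = 12
  J2 runs 3 units, time = 15
  J3 runs 2 units, time = 17
  J1 runs 1 units, time = 18
  J2 runs 2 units, time = 20
Finish times: [18, 20, 17]
Average turnaround = 55/3 = 18.3333

18.3333


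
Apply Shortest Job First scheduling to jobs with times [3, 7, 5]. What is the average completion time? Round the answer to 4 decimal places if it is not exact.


SJF order (ascending): [3, 5, 7]
Completion times:
  Job 1: burst=3, C=3
  Job 2: burst=5, C=8
  Job 3: burst=7, C=15
Average completion = 26/3 = 8.6667

8.6667


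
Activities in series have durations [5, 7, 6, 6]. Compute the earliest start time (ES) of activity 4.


Activity 4 starts after activities 1 through 3 complete.
Predecessor durations: [5, 7, 6]
ES = 5 + 7 + 6 = 18

18


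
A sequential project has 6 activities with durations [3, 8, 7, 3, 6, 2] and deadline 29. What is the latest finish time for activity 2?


LF(activity 2) = deadline - sum of successor durations
Successors: activities 3 through 6 with durations [7, 3, 6, 2]
Sum of successor durations = 18
LF = 29 - 18 = 11

11


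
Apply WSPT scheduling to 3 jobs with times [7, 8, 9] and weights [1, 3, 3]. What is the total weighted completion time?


Compute p/w ratios and sort ascending (WSPT): [(8, 3), (9, 3), (7, 1)]
Compute weighted completion times:
  Job (p=8,w=3): C=8, w*C=3*8=24
  Job (p=9,w=3): C=17, w*C=3*17=51
  Job (p=7,w=1): C=24, w*C=1*24=24
Total weighted completion time = 99

99


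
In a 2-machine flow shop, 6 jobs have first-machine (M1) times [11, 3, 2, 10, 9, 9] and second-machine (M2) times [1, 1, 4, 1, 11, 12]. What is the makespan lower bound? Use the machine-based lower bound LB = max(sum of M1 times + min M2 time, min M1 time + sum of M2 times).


LB1 = sum(M1 times) + min(M2 times) = 44 + 1 = 45
LB2 = min(M1 times) + sum(M2 times) = 2 + 30 = 32
Lower bound = max(LB1, LB2) = max(45, 32) = 45

45


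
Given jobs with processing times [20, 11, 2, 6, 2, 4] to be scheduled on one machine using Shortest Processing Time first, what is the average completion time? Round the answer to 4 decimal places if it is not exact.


Sort jobs by processing time (SPT order): [2, 2, 4, 6, 11, 20]
Compute completion times sequentially:
  Job 1: processing = 2, completes at 2
  Job 2: processing = 2, completes at 4
  Job 3: processing = 4, completes at 8
  Job 4: processing = 6, completes at 14
  Job 5: processing = 11, completes at 25
  Job 6: processing = 20, completes at 45
Sum of completion times = 98
Average completion time = 98/6 = 16.3333

16.3333


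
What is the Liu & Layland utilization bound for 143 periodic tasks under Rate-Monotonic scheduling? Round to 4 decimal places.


Compute 2^(1/143) = 1.0048589497
Subtract 1: 1.0048589497 - 1 = 0.0048589497
Multiply by n: 143 * 0.0048589497 = 0.6948298071
Round to 4 dp: 0.6948

0.6948


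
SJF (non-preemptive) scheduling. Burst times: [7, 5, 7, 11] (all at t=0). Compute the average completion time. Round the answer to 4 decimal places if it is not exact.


SJF order (ascending): [5, 7, 7, 11]
Completion times:
  Job 1: burst=5, C=5
  Job 2: burst=7, C=12
  Job 3: burst=7, C=19
  Job 4: burst=11, C=30
Average completion = 66/4 = 16.5

16.5


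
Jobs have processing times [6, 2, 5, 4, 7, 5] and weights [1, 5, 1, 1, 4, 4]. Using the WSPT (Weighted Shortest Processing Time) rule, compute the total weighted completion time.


Compute p/w ratios and sort ascending (WSPT): [(2, 5), (5, 4), (7, 4), (4, 1), (5, 1), (6, 1)]
Compute weighted completion times:
  Job (p=2,w=5): C=2, w*C=5*2=10
  Job (p=5,w=4): C=7, w*C=4*7=28
  Job (p=7,w=4): C=14, w*C=4*14=56
  Job (p=4,w=1): C=18, w*C=1*18=18
  Job (p=5,w=1): C=23, w*C=1*23=23
  Job (p=6,w=1): C=29, w*C=1*29=29
Total weighted completion time = 164

164


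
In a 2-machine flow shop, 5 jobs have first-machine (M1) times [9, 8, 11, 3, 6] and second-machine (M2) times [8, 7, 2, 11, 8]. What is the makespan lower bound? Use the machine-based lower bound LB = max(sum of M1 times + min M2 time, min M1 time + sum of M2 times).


LB1 = sum(M1 times) + min(M2 times) = 37 + 2 = 39
LB2 = min(M1 times) + sum(M2 times) = 3 + 36 = 39
Lower bound = max(LB1, LB2) = max(39, 39) = 39

39


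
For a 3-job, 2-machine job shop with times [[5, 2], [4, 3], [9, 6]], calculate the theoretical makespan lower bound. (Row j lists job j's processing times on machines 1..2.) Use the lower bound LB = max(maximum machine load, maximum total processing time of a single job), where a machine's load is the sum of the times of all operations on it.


Machine loads:
  Machine 1: 5 + 4 + 9 = 18
  Machine 2: 2 + 3 + 6 = 11
Max machine load = 18
Job totals:
  Job 1: 7
  Job 2: 7
  Job 3: 15
Max job total = 15
Lower bound = max(18, 15) = 18

18


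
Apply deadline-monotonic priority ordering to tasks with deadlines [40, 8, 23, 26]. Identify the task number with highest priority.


Sort tasks by relative deadline (ascending):
  Task 2: deadline = 8
  Task 3: deadline = 23
  Task 4: deadline = 26
  Task 1: deadline = 40
Priority order (highest first): [2, 3, 4, 1]
Highest priority task = 2

2


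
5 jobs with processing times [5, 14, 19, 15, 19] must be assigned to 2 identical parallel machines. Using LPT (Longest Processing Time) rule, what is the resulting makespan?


Sort jobs in decreasing order (LPT): [19, 19, 15, 14, 5]
Assign each job to the least loaded machine:
  Machine 1: jobs [19, 15], load = 34
  Machine 2: jobs [19, 14, 5], load = 38
Makespan = max load = 38

38


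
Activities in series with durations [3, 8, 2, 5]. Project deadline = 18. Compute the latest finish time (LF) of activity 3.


LF(activity 3) = deadline - sum of successor durations
Successors: activities 4 through 4 with durations [5]
Sum of successor durations = 5
LF = 18 - 5 = 13

13


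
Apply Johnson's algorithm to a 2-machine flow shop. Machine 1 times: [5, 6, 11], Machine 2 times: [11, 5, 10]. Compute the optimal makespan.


Apply Johnson's rule:
  Group 1 (a <= b): [(1, 5, 11)]
  Group 2 (a > b): [(3, 11, 10), (2, 6, 5)]
Optimal job order: [1, 3, 2]
Schedule:
  Job 1: M1 done at 5, M2 done at 16
  Job 3: M1 done at 16, M2 done at 26
  Job 2: M1 done at 22, M2 done at 31
Makespan = 31

31


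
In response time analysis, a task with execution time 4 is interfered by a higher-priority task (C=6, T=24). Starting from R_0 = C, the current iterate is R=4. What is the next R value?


R_next = C + ceil(R_prev / T_hp) * C_hp
ceil(4 / 24) = ceil(0.1667) = 1
Interference = 1 * 6 = 6
R_next = 4 + 6 = 10

10


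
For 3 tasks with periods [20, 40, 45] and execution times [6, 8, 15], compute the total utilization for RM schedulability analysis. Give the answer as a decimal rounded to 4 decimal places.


Compute individual utilizations (exact fractions):
  Task 1: C/T = 6/20 = 3/10 (approx. 0.3)
  Task 2: C/T = 8/40 = 1/5 (approx. 0.2)
  Task 3: C/T = 15/45 = 1/3 (approx. 0.3333)
Total utilization U = 3/10 + 1/5 + 1/3 = 5/6
Rounded to 4 decimal places: U = 0.8333
RM (Liu & Layland) bound for 3 tasks = 0.779763; compare with U = 5/6 (approx. 0.833333)
bound < U <= 1, so the RM sufficient condition is not met (inconclusive; an exact test such as response-time analysis is needed).

0.8333


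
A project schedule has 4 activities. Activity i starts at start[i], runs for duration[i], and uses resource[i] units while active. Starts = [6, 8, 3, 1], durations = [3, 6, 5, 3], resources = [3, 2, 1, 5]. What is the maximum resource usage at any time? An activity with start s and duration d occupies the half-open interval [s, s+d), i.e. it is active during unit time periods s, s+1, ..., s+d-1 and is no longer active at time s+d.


Each activity i is active on [start_i, start_i + duration_i).
Compute total resource usage per time slot:
  t=0: active resources = [], total = 0
  t=1: active resources = [5], total = 5
  t=2: active resources = [5], total = 5
  t=3: active resources = [1, 5], total = 6
  t=4: active resources = [1], total = 1
  t=5: active resources = [1], total = 1
  t=6: active resources = [3, 1], total = 4
  t=7: active resources = [3, 1], total = 4
  t=8: active resources = [3, 2], total = 5
  t=9: active resources = [2], total = 2
  t=10: active resources = [2], total = 2
  t=11: active resources = [2], total = 2
  t=12: active resources = [2], total = 2
  t=13: active resources = [2], total = 2
Peak resource demand = 6

6


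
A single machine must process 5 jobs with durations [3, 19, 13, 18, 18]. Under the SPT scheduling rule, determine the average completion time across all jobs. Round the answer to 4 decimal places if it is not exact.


Sort jobs by processing time (SPT order): [3, 13, 18, 18, 19]
Compute completion times sequentially:
  Job 1: processing = 3, completes at 3
  Job 2: processing = 13, completes at 16
  Job 3: processing = 18, completes at 34
  Job 4: processing = 18, completes at 52
  Job 5: processing = 19, completes at 71
Sum of completion times = 176
Average completion time = 176/5 = 35.2

35.2


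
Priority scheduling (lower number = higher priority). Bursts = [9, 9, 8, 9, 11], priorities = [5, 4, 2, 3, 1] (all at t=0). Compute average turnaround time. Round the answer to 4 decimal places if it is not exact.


Sort by priority (ascending = highest first):
Order: [(1, 11), (2, 8), (3, 9), (4, 9), (5, 9)]
Completion times:
  Priority 1, burst=11, C=11
  Priority 2, burst=8, C=19
  Priority 3, burst=9, C=28
  Priority 4, burst=9, C=37
  Priority 5, burst=9, C=46
Average turnaround = 141/5 = 28.2

28.2


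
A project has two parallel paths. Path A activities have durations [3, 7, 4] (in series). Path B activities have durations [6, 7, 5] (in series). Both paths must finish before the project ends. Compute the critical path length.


Path A total = 3 + 7 + 4 = 14
Path B total = 6 + 7 + 5 = 18
Critical path = longest path = max(14, 18) = 18

18


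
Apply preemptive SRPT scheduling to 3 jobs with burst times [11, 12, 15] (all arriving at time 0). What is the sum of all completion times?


Since all jobs arrive at t=0, SRPT equals SPT ordering.
SPT order: [11, 12, 15]
Completion times:
  Job 1: p=11, C=11
  Job 2: p=12, C=23
  Job 3: p=15, C=38
Total completion time = 11 + 23 + 38 = 72

72


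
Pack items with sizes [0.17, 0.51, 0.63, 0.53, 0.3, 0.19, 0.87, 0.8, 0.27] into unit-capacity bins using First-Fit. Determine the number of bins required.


Place items sequentially using First-Fit:
  Item 0.17 -> new Bin 1
  Item 0.51 -> Bin 1 (now 0.68)
  Item 0.63 -> new Bin 2
  Item 0.53 -> new Bin 3
  Item 0.3 -> Bin 1 (now 0.98)
  Item 0.19 -> Bin 2 (now 0.82)
  Item 0.87 -> new Bin 4
  Item 0.8 -> new Bin 5
  Item 0.27 -> Bin 3 (now 0.8)
Total bins used = 5

5


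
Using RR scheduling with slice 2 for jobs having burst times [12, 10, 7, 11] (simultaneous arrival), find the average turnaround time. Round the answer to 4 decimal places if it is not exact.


Time quantum = 2
Execution trace:
  J1 runs 2 units, time = 2
  J2 runs 2 units, time = 4
  J3 runs 2 units, time = 6
  J4 runs 2 units, time = 8
  J1 runs 2 units, time = 10
  J2 runs 2 units, time = 12
  J3 runs 2 units, time = 14
  J4 runs 2 units, time = 16
  J1 runs 2 units, time = 18
  J2 runs 2 units, time = 20
  J3 runs 2 units, time = 22
  J4 runs 2 units, time = 24
  J1 runs 2 units, time = 26
  J2 runs 2 units, time = 28
  J3 runs 1 units, time = 29
  J4 runs 2 units, time = 31
  J1 runs 2 units, time = 33
  J2 runs 2 units, time = 35
  J4 runs 2 units, time = 37
  J1 runs 2 units, time = 39
  J4 runs 1 units, time = 40
Finish times: [39, 35, 29, 40]
Average turnaround = 143/4 = 35.75

35.75


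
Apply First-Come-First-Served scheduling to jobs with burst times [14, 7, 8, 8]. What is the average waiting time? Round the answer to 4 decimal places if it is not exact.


FCFS order (as given): [14, 7, 8, 8]
Waiting times:
  Job 1: wait = 0
  Job 2: wait = 14
  Job 3: wait = 21
  Job 4: wait = 29
Sum of waiting times = 64
Average waiting time = 64/4 = 16.0

16.0


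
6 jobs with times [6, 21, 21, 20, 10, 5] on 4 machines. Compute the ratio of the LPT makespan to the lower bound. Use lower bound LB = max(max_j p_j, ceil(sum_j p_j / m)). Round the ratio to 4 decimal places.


LPT order: [21, 21, 20, 10, 6, 5]
Machine loads after assignment: [21, 21, 20, 21]
LPT makespan = 21
Lower bound = max(max_job, ceil(total/4)) = max(21, 21) = 21
Ratio = 21 / 21 = 1.0

1.0


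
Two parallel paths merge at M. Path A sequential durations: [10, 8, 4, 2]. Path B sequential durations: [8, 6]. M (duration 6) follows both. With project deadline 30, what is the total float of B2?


Forward pass: ES(B2) = sum of predecessors on chain B = 8
EF = ES + duration = 8 + 6 = 14
Backward pass: LF(M) = deadline = 30; LS(M) = 30 - 6 = 24
LF(B2) = LS(M) - sum(successors on chain B) = 24 - 0 = 24
LS = LF - duration = 24 - 6 = 18
Total float = LS - ES = 18 - 8 = 10

10


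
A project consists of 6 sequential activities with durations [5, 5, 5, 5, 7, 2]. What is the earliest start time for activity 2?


Activity 2 starts after activities 1 through 1 complete.
Predecessor durations: [5]
ES = 5 = 5

5


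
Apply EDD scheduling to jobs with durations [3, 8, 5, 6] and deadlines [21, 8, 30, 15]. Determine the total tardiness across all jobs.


Sort by due date (EDD order): [(8, 8), (6, 15), (3, 21), (5, 30)]
Compute completion times and tardiness:
  Job 1: p=8, d=8, C=8, tardiness=max(0,8-8)=0
  Job 2: p=6, d=15, C=14, tardiness=max(0,14-15)=0
  Job 3: p=3, d=21, C=17, tardiness=max(0,17-21)=0
  Job 4: p=5, d=30, C=22, tardiness=max(0,22-30)=0
Total tardiness = 0

0


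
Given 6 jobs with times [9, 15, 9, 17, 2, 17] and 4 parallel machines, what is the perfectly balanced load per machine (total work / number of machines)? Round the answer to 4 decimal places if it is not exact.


Total processing time = 9 + 15 + 9 + 17 + 2 + 17 = 69
Number of machines = 4
Ideal balanced load = 69 / 4 = 17.25

17.25
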